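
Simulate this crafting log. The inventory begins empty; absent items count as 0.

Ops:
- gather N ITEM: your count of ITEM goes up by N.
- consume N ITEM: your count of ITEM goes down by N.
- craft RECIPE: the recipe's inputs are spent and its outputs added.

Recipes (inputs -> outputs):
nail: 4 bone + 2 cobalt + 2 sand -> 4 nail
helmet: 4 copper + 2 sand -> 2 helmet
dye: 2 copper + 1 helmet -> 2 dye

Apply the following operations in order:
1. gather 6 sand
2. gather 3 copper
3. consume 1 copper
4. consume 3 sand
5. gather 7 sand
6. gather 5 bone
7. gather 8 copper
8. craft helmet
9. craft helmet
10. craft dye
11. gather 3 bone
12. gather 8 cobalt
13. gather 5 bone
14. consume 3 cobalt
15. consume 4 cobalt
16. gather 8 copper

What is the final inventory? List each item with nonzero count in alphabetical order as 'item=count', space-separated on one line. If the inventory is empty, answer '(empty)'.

After 1 (gather 6 sand): sand=6
After 2 (gather 3 copper): copper=3 sand=6
After 3 (consume 1 copper): copper=2 sand=6
After 4 (consume 3 sand): copper=2 sand=3
After 5 (gather 7 sand): copper=2 sand=10
After 6 (gather 5 bone): bone=5 copper=2 sand=10
After 7 (gather 8 copper): bone=5 copper=10 sand=10
After 8 (craft helmet): bone=5 copper=6 helmet=2 sand=8
After 9 (craft helmet): bone=5 copper=2 helmet=4 sand=6
After 10 (craft dye): bone=5 dye=2 helmet=3 sand=6
After 11 (gather 3 bone): bone=8 dye=2 helmet=3 sand=6
After 12 (gather 8 cobalt): bone=8 cobalt=8 dye=2 helmet=3 sand=6
After 13 (gather 5 bone): bone=13 cobalt=8 dye=2 helmet=3 sand=6
After 14 (consume 3 cobalt): bone=13 cobalt=5 dye=2 helmet=3 sand=6
After 15 (consume 4 cobalt): bone=13 cobalt=1 dye=2 helmet=3 sand=6
After 16 (gather 8 copper): bone=13 cobalt=1 copper=8 dye=2 helmet=3 sand=6

Answer: bone=13 cobalt=1 copper=8 dye=2 helmet=3 sand=6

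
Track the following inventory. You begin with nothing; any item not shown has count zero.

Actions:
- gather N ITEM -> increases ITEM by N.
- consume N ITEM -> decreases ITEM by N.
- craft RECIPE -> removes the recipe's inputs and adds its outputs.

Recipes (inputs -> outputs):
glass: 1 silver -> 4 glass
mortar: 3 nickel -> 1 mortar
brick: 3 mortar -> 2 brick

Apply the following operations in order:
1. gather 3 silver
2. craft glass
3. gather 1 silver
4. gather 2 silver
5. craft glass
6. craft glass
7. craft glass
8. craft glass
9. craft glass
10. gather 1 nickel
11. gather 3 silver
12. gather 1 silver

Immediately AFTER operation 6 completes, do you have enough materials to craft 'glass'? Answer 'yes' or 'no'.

Answer: yes

Derivation:
After 1 (gather 3 silver): silver=3
After 2 (craft glass): glass=4 silver=2
After 3 (gather 1 silver): glass=4 silver=3
After 4 (gather 2 silver): glass=4 silver=5
After 5 (craft glass): glass=8 silver=4
After 6 (craft glass): glass=12 silver=3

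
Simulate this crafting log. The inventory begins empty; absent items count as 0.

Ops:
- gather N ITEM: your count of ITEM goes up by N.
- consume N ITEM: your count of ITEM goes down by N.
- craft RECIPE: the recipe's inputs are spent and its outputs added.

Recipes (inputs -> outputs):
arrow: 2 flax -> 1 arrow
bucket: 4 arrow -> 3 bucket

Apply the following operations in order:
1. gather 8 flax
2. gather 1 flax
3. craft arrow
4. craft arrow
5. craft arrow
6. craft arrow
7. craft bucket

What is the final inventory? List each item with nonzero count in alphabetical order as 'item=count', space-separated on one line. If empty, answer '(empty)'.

Answer: bucket=3 flax=1

Derivation:
After 1 (gather 8 flax): flax=8
After 2 (gather 1 flax): flax=9
After 3 (craft arrow): arrow=1 flax=7
After 4 (craft arrow): arrow=2 flax=5
After 5 (craft arrow): arrow=3 flax=3
After 6 (craft arrow): arrow=4 flax=1
After 7 (craft bucket): bucket=3 flax=1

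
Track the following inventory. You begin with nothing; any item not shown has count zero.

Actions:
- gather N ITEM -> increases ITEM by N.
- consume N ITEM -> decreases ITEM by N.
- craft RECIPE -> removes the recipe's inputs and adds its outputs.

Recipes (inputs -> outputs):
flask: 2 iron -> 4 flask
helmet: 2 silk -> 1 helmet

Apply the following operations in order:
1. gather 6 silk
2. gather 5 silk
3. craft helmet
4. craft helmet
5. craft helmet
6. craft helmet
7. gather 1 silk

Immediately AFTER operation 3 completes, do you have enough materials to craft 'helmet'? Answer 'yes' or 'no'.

After 1 (gather 6 silk): silk=6
After 2 (gather 5 silk): silk=11
After 3 (craft helmet): helmet=1 silk=9

Answer: yes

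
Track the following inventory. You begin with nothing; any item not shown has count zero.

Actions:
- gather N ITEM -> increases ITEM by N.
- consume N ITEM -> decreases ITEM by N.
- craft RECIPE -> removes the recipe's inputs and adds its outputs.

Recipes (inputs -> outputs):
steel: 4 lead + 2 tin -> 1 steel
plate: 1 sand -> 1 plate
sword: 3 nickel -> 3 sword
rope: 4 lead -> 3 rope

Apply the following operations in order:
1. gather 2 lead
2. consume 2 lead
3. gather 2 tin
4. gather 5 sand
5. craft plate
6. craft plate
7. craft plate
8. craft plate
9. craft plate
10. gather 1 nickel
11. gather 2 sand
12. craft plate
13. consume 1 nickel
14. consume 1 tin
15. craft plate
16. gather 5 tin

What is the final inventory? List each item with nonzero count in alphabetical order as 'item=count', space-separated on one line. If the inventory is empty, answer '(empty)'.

Answer: plate=7 tin=6

Derivation:
After 1 (gather 2 lead): lead=2
After 2 (consume 2 lead): (empty)
After 3 (gather 2 tin): tin=2
After 4 (gather 5 sand): sand=5 tin=2
After 5 (craft plate): plate=1 sand=4 tin=2
After 6 (craft plate): plate=2 sand=3 tin=2
After 7 (craft plate): plate=3 sand=2 tin=2
After 8 (craft plate): plate=4 sand=1 tin=2
After 9 (craft plate): plate=5 tin=2
After 10 (gather 1 nickel): nickel=1 plate=5 tin=2
After 11 (gather 2 sand): nickel=1 plate=5 sand=2 tin=2
After 12 (craft plate): nickel=1 plate=6 sand=1 tin=2
After 13 (consume 1 nickel): plate=6 sand=1 tin=2
After 14 (consume 1 tin): plate=6 sand=1 tin=1
After 15 (craft plate): plate=7 tin=1
After 16 (gather 5 tin): plate=7 tin=6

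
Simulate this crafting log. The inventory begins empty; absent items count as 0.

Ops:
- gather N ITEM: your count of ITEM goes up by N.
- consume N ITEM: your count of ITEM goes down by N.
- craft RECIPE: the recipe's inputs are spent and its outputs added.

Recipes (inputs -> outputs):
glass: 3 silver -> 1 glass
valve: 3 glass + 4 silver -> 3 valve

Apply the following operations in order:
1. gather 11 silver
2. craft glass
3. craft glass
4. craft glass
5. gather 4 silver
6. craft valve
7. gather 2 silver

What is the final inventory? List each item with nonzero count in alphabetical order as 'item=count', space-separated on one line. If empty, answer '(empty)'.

After 1 (gather 11 silver): silver=11
After 2 (craft glass): glass=1 silver=8
After 3 (craft glass): glass=2 silver=5
After 4 (craft glass): glass=3 silver=2
After 5 (gather 4 silver): glass=3 silver=6
After 6 (craft valve): silver=2 valve=3
After 7 (gather 2 silver): silver=4 valve=3

Answer: silver=4 valve=3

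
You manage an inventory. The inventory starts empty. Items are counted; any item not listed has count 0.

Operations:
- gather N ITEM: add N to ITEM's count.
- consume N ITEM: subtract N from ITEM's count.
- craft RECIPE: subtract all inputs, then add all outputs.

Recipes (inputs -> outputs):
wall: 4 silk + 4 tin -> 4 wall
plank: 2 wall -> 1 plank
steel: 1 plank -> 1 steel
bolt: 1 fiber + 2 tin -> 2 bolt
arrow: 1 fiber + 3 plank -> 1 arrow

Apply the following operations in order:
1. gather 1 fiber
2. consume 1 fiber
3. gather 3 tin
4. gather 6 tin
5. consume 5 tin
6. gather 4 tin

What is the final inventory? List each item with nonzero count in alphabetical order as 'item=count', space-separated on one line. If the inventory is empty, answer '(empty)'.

After 1 (gather 1 fiber): fiber=1
After 2 (consume 1 fiber): (empty)
After 3 (gather 3 tin): tin=3
After 4 (gather 6 tin): tin=9
After 5 (consume 5 tin): tin=4
After 6 (gather 4 tin): tin=8

Answer: tin=8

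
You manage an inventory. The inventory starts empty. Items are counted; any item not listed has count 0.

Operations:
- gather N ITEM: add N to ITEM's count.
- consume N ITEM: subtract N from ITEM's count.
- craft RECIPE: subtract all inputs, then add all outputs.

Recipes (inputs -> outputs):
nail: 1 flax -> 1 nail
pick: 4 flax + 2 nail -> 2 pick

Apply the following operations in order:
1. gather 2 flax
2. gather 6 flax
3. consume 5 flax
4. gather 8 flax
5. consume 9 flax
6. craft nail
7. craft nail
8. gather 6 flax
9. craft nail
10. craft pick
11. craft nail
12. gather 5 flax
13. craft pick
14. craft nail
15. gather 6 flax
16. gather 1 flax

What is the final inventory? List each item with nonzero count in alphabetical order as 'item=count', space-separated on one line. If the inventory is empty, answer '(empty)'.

Answer: flax=7 nail=1 pick=4

Derivation:
After 1 (gather 2 flax): flax=2
After 2 (gather 6 flax): flax=8
After 3 (consume 5 flax): flax=3
After 4 (gather 8 flax): flax=11
After 5 (consume 9 flax): flax=2
After 6 (craft nail): flax=1 nail=1
After 7 (craft nail): nail=2
After 8 (gather 6 flax): flax=6 nail=2
After 9 (craft nail): flax=5 nail=3
After 10 (craft pick): flax=1 nail=1 pick=2
After 11 (craft nail): nail=2 pick=2
After 12 (gather 5 flax): flax=5 nail=2 pick=2
After 13 (craft pick): flax=1 pick=4
After 14 (craft nail): nail=1 pick=4
After 15 (gather 6 flax): flax=6 nail=1 pick=4
After 16 (gather 1 flax): flax=7 nail=1 pick=4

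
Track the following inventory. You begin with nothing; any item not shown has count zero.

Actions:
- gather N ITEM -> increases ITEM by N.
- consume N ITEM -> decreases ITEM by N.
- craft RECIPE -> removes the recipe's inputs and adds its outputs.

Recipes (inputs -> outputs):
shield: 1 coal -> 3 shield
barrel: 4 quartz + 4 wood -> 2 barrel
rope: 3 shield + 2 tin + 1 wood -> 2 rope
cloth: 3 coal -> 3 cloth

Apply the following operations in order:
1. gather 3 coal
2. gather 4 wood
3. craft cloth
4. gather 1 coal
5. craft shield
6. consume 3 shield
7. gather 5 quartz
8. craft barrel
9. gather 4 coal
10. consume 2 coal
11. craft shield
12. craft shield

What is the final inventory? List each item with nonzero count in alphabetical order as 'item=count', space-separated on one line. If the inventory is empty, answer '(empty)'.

Answer: barrel=2 cloth=3 quartz=1 shield=6

Derivation:
After 1 (gather 3 coal): coal=3
After 2 (gather 4 wood): coal=3 wood=4
After 3 (craft cloth): cloth=3 wood=4
After 4 (gather 1 coal): cloth=3 coal=1 wood=4
After 5 (craft shield): cloth=3 shield=3 wood=4
After 6 (consume 3 shield): cloth=3 wood=4
After 7 (gather 5 quartz): cloth=3 quartz=5 wood=4
After 8 (craft barrel): barrel=2 cloth=3 quartz=1
After 9 (gather 4 coal): barrel=2 cloth=3 coal=4 quartz=1
After 10 (consume 2 coal): barrel=2 cloth=3 coal=2 quartz=1
After 11 (craft shield): barrel=2 cloth=3 coal=1 quartz=1 shield=3
After 12 (craft shield): barrel=2 cloth=3 quartz=1 shield=6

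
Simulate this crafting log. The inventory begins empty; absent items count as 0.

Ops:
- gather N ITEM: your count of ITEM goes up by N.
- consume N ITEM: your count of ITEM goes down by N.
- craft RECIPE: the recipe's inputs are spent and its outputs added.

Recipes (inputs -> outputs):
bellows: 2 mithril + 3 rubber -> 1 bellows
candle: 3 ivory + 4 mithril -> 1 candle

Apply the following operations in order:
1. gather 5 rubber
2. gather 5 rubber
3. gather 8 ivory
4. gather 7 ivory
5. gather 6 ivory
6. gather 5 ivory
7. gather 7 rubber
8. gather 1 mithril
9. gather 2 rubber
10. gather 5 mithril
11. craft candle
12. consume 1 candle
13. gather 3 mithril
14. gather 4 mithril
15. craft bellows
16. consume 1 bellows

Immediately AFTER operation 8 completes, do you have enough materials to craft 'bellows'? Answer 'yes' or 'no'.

After 1 (gather 5 rubber): rubber=5
After 2 (gather 5 rubber): rubber=10
After 3 (gather 8 ivory): ivory=8 rubber=10
After 4 (gather 7 ivory): ivory=15 rubber=10
After 5 (gather 6 ivory): ivory=21 rubber=10
After 6 (gather 5 ivory): ivory=26 rubber=10
After 7 (gather 7 rubber): ivory=26 rubber=17
After 8 (gather 1 mithril): ivory=26 mithril=1 rubber=17

Answer: no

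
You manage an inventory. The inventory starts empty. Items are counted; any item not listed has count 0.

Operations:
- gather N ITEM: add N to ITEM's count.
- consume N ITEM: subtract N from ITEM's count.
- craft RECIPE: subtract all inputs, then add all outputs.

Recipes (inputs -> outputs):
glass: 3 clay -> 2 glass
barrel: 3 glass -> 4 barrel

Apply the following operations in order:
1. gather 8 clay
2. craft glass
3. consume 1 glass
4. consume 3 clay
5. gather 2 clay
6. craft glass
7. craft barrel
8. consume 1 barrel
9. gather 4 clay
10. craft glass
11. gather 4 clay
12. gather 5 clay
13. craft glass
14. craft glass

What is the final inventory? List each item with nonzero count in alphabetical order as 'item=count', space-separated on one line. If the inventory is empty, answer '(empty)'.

After 1 (gather 8 clay): clay=8
After 2 (craft glass): clay=5 glass=2
After 3 (consume 1 glass): clay=5 glass=1
After 4 (consume 3 clay): clay=2 glass=1
After 5 (gather 2 clay): clay=4 glass=1
After 6 (craft glass): clay=1 glass=3
After 7 (craft barrel): barrel=4 clay=1
After 8 (consume 1 barrel): barrel=3 clay=1
After 9 (gather 4 clay): barrel=3 clay=5
After 10 (craft glass): barrel=3 clay=2 glass=2
After 11 (gather 4 clay): barrel=3 clay=6 glass=2
After 12 (gather 5 clay): barrel=3 clay=11 glass=2
After 13 (craft glass): barrel=3 clay=8 glass=4
After 14 (craft glass): barrel=3 clay=5 glass=6

Answer: barrel=3 clay=5 glass=6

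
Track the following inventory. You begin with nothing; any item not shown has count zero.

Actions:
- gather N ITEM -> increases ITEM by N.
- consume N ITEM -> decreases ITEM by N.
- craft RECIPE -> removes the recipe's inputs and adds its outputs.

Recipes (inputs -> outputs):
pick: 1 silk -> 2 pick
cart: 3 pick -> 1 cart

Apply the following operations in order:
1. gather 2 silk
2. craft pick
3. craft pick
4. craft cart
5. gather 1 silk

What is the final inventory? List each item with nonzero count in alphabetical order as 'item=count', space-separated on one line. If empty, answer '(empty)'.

Answer: cart=1 pick=1 silk=1

Derivation:
After 1 (gather 2 silk): silk=2
After 2 (craft pick): pick=2 silk=1
After 3 (craft pick): pick=4
After 4 (craft cart): cart=1 pick=1
After 5 (gather 1 silk): cart=1 pick=1 silk=1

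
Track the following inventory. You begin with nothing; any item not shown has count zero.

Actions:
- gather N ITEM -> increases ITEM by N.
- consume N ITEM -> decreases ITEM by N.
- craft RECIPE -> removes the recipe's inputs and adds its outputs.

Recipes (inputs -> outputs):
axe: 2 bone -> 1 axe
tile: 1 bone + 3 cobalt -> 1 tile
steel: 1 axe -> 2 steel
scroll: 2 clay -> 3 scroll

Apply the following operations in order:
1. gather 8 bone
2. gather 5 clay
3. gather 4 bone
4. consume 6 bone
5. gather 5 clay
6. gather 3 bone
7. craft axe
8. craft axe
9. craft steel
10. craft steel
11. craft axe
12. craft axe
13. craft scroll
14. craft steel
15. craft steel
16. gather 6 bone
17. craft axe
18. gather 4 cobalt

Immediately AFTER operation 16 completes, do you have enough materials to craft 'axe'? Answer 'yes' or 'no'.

After 1 (gather 8 bone): bone=8
After 2 (gather 5 clay): bone=8 clay=5
After 3 (gather 4 bone): bone=12 clay=5
After 4 (consume 6 bone): bone=6 clay=5
After 5 (gather 5 clay): bone=6 clay=10
After 6 (gather 3 bone): bone=9 clay=10
After 7 (craft axe): axe=1 bone=7 clay=10
After 8 (craft axe): axe=2 bone=5 clay=10
After 9 (craft steel): axe=1 bone=5 clay=10 steel=2
After 10 (craft steel): bone=5 clay=10 steel=4
After 11 (craft axe): axe=1 bone=3 clay=10 steel=4
After 12 (craft axe): axe=2 bone=1 clay=10 steel=4
After 13 (craft scroll): axe=2 bone=1 clay=8 scroll=3 steel=4
After 14 (craft steel): axe=1 bone=1 clay=8 scroll=3 steel=6
After 15 (craft steel): bone=1 clay=8 scroll=3 steel=8
After 16 (gather 6 bone): bone=7 clay=8 scroll=3 steel=8

Answer: yes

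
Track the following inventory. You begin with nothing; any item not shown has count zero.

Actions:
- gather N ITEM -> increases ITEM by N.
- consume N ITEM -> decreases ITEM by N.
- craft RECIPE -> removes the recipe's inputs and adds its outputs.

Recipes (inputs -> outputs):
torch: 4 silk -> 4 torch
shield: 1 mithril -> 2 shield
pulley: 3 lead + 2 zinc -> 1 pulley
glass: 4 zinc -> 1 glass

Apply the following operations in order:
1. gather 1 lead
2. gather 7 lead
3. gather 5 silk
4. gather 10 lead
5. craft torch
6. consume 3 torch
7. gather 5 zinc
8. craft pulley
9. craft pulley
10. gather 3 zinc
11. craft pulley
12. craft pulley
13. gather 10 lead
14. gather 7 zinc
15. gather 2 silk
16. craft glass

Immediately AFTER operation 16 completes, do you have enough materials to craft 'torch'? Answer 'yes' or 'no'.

Answer: no

Derivation:
After 1 (gather 1 lead): lead=1
After 2 (gather 7 lead): lead=8
After 3 (gather 5 silk): lead=8 silk=5
After 4 (gather 10 lead): lead=18 silk=5
After 5 (craft torch): lead=18 silk=1 torch=4
After 6 (consume 3 torch): lead=18 silk=1 torch=1
After 7 (gather 5 zinc): lead=18 silk=1 torch=1 zinc=5
After 8 (craft pulley): lead=15 pulley=1 silk=1 torch=1 zinc=3
After 9 (craft pulley): lead=12 pulley=2 silk=1 torch=1 zinc=1
After 10 (gather 3 zinc): lead=12 pulley=2 silk=1 torch=1 zinc=4
After 11 (craft pulley): lead=9 pulley=3 silk=1 torch=1 zinc=2
After 12 (craft pulley): lead=6 pulley=4 silk=1 torch=1
After 13 (gather 10 lead): lead=16 pulley=4 silk=1 torch=1
After 14 (gather 7 zinc): lead=16 pulley=4 silk=1 torch=1 zinc=7
After 15 (gather 2 silk): lead=16 pulley=4 silk=3 torch=1 zinc=7
After 16 (craft glass): glass=1 lead=16 pulley=4 silk=3 torch=1 zinc=3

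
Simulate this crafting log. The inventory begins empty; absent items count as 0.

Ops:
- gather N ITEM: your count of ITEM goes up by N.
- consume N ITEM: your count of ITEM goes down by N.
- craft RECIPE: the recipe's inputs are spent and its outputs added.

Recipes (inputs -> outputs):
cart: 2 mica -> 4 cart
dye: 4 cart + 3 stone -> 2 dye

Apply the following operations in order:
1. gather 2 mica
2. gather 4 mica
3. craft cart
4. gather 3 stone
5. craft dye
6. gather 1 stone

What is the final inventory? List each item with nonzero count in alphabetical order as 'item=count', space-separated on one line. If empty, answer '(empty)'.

Answer: dye=2 mica=4 stone=1

Derivation:
After 1 (gather 2 mica): mica=2
After 2 (gather 4 mica): mica=6
After 3 (craft cart): cart=4 mica=4
After 4 (gather 3 stone): cart=4 mica=4 stone=3
After 5 (craft dye): dye=2 mica=4
After 6 (gather 1 stone): dye=2 mica=4 stone=1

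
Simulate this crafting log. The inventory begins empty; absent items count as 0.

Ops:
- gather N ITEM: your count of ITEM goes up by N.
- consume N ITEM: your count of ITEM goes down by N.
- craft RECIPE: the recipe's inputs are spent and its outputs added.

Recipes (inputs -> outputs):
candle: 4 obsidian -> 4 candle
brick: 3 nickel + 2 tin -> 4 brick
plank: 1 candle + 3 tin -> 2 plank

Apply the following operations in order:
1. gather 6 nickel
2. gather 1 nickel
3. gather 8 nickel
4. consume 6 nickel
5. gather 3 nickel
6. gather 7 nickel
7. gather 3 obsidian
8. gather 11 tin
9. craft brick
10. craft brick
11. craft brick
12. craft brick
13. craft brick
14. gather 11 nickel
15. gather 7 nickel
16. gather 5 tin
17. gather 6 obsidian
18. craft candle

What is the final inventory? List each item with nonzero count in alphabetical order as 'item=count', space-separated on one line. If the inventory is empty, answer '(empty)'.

Answer: brick=20 candle=4 nickel=22 obsidian=5 tin=6

Derivation:
After 1 (gather 6 nickel): nickel=6
After 2 (gather 1 nickel): nickel=7
After 3 (gather 8 nickel): nickel=15
After 4 (consume 6 nickel): nickel=9
After 5 (gather 3 nickel): nickel=12
After 6 (gather 7 nickel): nickel=19
After 7 (gather 3 obsidian): nickel=19 obsidian=3
After 8 (gather 11 tin): nickel=19 obsidian=3 tin=11
After 9 (craft brick): brick=4 nickel=16 obsidian=3 tin=9
After 10 (craft brick): brick=8 nickel=13 obsidian=3 tin=7
After 11 (craft brick): brick=12 nickel=10 obsidian=3 tin=5
After 12 (craft brick): brick=16 nickel=7 obsidian=3 tin=3
After 13 (craft brick): brick=20 nickel=4 obsidian=3 tin=1
After 14 (gather 11 nickel): brick=20 nickel=15 obsidian=3 tin=1
After 15 (gather 7 nickel): brick=20 nickel=22 obsidian=3 tin=1
After 16 (gather 5 tin): brick=20 nickel=22 obsidian=3 tin=6
After 17 (gather 6 obsidian): brick=20 nickel=22 obsidian=9 tin=6
After 18 (craft candle): brick=20 candle=4 nickel=22 obsidian=5 tin=6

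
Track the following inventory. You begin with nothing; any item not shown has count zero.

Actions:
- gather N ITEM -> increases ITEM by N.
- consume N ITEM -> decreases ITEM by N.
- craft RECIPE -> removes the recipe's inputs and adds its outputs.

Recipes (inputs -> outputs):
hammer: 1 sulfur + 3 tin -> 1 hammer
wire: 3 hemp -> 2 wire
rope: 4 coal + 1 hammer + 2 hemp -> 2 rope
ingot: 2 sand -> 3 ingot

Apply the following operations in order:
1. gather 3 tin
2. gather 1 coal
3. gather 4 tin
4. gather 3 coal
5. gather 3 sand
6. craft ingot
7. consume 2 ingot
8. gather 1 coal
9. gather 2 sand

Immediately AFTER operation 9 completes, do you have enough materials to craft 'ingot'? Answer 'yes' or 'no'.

Answer: yes

Derivation:
After 1 (gather 3 tin): tin=3
After 2 (gather 1 coal): coal=1 tin=3
After 3 (gather 4 tin): coal=1 tin=7
After 4 (gather 3 coal): coal=4 tin=7
After 5 (gather 3 sand): coal=4 sand=3 tin=7
After 6 (craft ingot): coal=4 ingot=3 sand=1 tin=7
After 7 (consume 2 ingot): coal=4 ingot=1 sand=1 tin=7
After 8 (gather 1 coal): coal=5 ingot=1 sand=1 tin=7
After 9 (gather 2 sand): coal=5 ingot=1 sand=3 tin=7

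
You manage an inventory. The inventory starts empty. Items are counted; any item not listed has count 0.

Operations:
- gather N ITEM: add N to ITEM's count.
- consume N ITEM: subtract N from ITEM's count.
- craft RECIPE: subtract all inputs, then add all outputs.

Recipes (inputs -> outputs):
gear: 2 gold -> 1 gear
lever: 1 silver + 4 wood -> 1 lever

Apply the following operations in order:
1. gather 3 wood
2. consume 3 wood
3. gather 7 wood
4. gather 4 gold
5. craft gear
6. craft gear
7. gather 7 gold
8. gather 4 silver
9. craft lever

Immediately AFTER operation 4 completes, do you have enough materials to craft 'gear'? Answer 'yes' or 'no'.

Answer: yes

Derivation:
After 1 (gather 3 wood): wood=3
After 2 (consume 3 wood): (empty)
After 3 (gather 7 wood): wood=7
After 4 (gather 4 gold): gold=4 wood=7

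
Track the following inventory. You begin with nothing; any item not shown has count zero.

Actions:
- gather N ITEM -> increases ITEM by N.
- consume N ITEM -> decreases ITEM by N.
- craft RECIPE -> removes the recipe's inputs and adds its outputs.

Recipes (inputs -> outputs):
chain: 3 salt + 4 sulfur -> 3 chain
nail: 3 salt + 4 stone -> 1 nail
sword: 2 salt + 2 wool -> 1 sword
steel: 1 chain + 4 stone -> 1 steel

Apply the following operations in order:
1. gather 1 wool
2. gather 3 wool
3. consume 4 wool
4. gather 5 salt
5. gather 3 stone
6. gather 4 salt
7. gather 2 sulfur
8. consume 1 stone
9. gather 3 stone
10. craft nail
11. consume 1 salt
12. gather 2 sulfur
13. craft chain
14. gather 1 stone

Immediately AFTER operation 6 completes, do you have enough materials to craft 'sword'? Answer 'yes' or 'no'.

Answer: no

Derivation:
After 1 (gather 1 wool): wool=1
After 2 (gather 3 wool): wool=4
After 3 (consume 4 wool): (empty)
After 4 (gather 5 salt): salt=5
After 5 (gather 3 stone): salt=5 stone=3
After 6 (gather 4 salt): salt=9 stone=3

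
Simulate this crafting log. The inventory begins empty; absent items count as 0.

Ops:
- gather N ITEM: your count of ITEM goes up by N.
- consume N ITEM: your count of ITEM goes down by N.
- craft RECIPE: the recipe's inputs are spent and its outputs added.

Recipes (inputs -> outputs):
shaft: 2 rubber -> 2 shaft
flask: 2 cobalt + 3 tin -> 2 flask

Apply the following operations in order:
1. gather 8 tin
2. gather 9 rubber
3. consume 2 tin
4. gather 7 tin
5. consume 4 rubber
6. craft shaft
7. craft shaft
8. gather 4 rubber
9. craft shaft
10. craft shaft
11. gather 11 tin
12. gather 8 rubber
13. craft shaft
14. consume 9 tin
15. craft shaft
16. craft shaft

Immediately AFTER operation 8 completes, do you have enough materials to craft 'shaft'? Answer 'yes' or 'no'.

After 1 (gather 8 tin): tin=8
After 2 (gather 9 rubber): rubber=9 tin=8
After 3 (consume 2 tin): rubber=9 tin=6
After 4 (gather 7 tin): rubber=9 tin=13
After 5 (consume 4 rubber): rubber=5 tin=13
After 6 (craft shaft): rubber=3 shaft=2 tin=13
After 7 (craft shaft): rubber=1 shaft=4 tin=13
After 8 (gather 4 rubber): rubber=5 shaft=4 tin=13

Answer: yes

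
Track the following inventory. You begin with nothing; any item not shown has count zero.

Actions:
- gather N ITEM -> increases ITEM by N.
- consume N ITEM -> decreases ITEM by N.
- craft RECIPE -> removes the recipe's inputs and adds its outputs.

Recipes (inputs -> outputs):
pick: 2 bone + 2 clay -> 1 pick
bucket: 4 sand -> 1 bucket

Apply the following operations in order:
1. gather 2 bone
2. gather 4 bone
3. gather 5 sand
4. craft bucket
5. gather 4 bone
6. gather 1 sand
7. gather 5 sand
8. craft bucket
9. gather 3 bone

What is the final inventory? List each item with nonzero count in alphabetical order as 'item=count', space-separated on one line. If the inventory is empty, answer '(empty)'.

Answer: bone=13 bucket=2 sand=3

Derivation:
After 1 (gather 2 bone): bone=2
After 2 (gather 4 bone): bone=6
After 3 (gather 5 sand): bone=6 sand=5
After 4 (craft bucket): bone=6 bucket=1 sand=1
After 5 (gather 4 bone): bone=10 bucket=1 sand=1
After 6 (gather 1 sand): bone=10 bucket=1 sand=2
After 7 (gather 5 sand): bone=10 bucket=1 sand=7
After 8 (craft bucket): bone=10 bucket=2 sand=3
After 9 (gather 3 bone): bone=13 bucket=2 sand=3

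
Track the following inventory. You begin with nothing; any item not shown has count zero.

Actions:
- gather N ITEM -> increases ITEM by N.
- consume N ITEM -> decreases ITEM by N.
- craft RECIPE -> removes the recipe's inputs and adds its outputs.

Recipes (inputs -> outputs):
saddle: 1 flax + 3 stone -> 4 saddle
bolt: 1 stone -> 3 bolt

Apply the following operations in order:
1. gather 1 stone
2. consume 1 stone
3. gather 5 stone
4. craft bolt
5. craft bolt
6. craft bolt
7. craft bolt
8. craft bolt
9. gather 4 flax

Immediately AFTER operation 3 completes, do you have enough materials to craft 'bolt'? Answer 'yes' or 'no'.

Answer: yes

Derivation:
After 1 (gather 1 stone): stone=1
After 2 (consume 1 stone): (empty)
After 3 (gather 5 stone): stone=5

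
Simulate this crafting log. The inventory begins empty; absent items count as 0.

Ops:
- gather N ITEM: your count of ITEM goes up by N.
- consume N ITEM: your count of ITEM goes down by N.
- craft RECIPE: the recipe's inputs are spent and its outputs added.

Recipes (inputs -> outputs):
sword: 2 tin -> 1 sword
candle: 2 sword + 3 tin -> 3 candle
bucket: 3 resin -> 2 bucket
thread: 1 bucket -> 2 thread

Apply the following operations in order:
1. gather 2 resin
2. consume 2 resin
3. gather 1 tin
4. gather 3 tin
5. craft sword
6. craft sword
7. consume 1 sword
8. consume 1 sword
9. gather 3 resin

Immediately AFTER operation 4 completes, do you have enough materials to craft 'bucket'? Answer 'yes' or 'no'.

After 1 (gather 2 resin): resin=2
After 2 (consume 2 resin): (empty)
After 3 (gather 1 tin): tin=1
After 4 (gather 3 tin): tin=4

Answer: no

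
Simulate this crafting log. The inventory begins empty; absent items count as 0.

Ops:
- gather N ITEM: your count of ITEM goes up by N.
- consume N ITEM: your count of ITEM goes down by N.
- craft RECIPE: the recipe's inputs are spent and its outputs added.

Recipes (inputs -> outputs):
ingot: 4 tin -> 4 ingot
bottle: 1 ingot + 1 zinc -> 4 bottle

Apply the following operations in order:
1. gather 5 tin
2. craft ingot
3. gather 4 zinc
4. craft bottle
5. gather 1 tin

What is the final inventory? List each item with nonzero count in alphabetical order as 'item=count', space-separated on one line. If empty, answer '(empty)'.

Answer: bottle=4 ingot=3 tin=2 zinc=3

Derivation:
After 1 (gather 5 tin): tin=5
After 2 (craft ingot): ingot=4 tin=1
After 3 (gather 4 zinc): ingot=4 tin=1 zinc=4
After 4 (craft bottle): bottle=4 ingot=3 tin=1 zinc=3
After 5 (gather 1 tin): bottle=4 ingot=3 tin=2 zinc=3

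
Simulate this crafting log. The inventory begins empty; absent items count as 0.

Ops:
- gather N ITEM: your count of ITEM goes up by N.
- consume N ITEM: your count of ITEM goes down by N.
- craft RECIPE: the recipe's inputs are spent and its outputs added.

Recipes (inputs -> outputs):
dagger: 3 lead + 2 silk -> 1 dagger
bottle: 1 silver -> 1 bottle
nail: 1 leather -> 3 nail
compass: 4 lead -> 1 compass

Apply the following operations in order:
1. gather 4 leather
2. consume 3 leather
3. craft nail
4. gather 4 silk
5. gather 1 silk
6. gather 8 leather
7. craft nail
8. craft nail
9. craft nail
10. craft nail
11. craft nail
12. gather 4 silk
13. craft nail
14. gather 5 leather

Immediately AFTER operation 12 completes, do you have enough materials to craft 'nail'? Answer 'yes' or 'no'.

After 1 (gather 4 leather): leather=4
After 2 (consume 3 leather): leather=1
After 3 (craft nail): nail=3
After 4 (gather 4 silk): nail=3 silk=4
After 5 (gather 1 silk): nail=3 silk=5
After 6 (gather 8 leather): leather=8 nail=3 silk=5
After 7 (craft nail): leather=7 nail=6 silk=5
After 8 (craft nail): leather=6 nail=9 silk=5
After 9 (craft nail): leather=5 nail=12 silk=5
After 10 (craft nail): leather=4 nail=15 silk=5
After 11 (craft nail): leather=3 nail=18 silk=5
After 12 (gather 4 silk): leather=3 nail=18 silk=9

Answer: yes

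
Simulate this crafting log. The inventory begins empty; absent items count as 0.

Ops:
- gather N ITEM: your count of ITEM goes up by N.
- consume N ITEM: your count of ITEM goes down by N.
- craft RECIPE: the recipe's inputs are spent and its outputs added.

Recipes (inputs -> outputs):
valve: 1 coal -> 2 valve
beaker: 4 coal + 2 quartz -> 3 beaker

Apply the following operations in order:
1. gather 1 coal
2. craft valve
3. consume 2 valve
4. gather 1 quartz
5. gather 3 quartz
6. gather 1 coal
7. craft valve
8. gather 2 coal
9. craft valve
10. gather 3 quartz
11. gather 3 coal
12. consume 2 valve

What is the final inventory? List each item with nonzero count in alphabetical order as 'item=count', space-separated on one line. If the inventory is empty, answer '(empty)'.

Answer: coal=4 quartz=7 valve=2

Derivation:
After 1 (gather 1 coal): coal=1
After 2 (craft valve): valve=2
After 3 (consume 2 valve): (empty)
After 4 (gather 1 quartz): quartz=1
After 5 (gather 3 quartz): quartz=4
After 6 (gather 1 coal): coal=1 quartz=4
After 7 (craft valve): quartz=4 valve=2
After 8 (gather 2 coal): coal=2 quartz=4 valve=2
After 9 (craft valve): coal=1 quartz=4 valve=4
After 10 (gather 3 quartz): coal=1 quartz=7 valve=4
After 11 (gather 3 coal): coal=4 quartz=7 valve=4
After 12 (consume 2 valve): coal=4 quartz=7 valve=2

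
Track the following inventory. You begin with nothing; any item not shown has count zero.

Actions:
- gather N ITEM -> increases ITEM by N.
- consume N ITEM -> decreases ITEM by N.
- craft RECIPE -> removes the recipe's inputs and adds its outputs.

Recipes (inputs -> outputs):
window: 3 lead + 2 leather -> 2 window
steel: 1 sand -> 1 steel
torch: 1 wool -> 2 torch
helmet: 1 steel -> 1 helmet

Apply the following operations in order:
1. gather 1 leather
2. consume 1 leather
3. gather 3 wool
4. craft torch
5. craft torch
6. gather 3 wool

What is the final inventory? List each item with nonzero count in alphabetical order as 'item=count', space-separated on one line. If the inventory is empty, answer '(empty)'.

After 1 (gather 1 leather): leather=1
After 2 (consume 1 leather): (empty)
After 3 (gather 3 wool): wool=3
After 4 (craft torch): torch=2 wool=2
After 5 (craft torch): torch=4 wool=1
After 6 (gather 3 wool): torch=4 wool=4

Answer: torch=4 wool=4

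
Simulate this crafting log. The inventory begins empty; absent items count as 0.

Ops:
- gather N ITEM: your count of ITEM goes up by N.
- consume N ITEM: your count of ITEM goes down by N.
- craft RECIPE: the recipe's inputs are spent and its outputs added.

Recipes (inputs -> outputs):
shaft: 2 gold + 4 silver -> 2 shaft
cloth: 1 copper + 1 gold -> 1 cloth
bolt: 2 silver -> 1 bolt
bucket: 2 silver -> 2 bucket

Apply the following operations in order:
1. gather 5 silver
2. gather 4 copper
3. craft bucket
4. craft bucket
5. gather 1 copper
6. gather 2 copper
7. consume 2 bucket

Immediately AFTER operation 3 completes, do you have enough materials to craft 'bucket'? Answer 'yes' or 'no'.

Answer: yes

Derivation:
After 1 (gather 5 silver): silver=5
After 2 (gather 4 copper): copper=4 silver=5
After 3 (craft bucket): bucket=2 copper=4 silver=3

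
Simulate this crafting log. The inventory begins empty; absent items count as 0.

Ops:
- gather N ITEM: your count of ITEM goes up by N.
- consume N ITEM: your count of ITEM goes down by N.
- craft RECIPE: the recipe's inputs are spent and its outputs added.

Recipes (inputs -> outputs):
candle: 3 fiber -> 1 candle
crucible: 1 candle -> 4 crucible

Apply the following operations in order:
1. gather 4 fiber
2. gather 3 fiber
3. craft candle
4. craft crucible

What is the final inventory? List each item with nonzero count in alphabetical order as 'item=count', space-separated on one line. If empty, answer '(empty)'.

After 1 (gather 4 fiber): fiber=4
After 2 (gather 3 fiber): fiber=7
After 3 (craft candle): candle=1 fiber=4
After 4 (craft crucible): crucible=4 fiber=4

Answer: crucible=4 fiber=4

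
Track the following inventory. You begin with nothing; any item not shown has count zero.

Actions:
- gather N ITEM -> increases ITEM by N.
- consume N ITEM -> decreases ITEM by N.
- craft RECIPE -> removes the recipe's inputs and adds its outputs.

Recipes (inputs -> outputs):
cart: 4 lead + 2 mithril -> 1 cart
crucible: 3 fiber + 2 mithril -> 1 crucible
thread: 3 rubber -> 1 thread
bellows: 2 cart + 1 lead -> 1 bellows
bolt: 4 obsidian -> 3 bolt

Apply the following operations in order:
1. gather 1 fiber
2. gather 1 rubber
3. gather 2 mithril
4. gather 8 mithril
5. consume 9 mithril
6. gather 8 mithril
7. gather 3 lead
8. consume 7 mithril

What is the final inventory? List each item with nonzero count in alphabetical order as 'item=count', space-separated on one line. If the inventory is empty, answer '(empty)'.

After 1 (gather 1 fiber): fiber=1
After 2 (gather 1 rubber): fiber=1 rubber=1
After 3 (gather 2 mithril): fiber=1 mithril=2 rubber=1
After 4 (gather 8 mithril): fiber=1 mithril=10 rubber=1
After 5 (consume 9 mithril): fiber=1 mithril=1 rubber=1
After 6 (gather 8 mithril): fiber=1 mithril=9 rubber=1
After 7 (gather 3 lead): fiber=1 lead=3 mithril=9 rubber=1
After 8 (consume 7 mithril): fiber=1 lead=3 mithril=2 rubber=1

Answer: fiber=1 lead=3 mithril=2 rubber=1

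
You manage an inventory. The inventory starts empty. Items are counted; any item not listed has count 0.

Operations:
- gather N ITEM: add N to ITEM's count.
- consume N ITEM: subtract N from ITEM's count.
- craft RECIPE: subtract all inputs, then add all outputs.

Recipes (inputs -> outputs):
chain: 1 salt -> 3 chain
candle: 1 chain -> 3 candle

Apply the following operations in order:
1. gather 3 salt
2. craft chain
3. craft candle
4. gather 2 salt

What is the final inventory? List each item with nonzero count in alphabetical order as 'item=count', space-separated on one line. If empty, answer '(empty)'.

After 1 (gather 3 salt): salt=3
After 2 (craft chain): chain=3 salt=2
After 3 (craft candle): candle=3 chain=2 salt=2
After 4 (gather 2 salt): candle=3 chain=2 salt=4

Answer: candle=3 chain=2 salt=4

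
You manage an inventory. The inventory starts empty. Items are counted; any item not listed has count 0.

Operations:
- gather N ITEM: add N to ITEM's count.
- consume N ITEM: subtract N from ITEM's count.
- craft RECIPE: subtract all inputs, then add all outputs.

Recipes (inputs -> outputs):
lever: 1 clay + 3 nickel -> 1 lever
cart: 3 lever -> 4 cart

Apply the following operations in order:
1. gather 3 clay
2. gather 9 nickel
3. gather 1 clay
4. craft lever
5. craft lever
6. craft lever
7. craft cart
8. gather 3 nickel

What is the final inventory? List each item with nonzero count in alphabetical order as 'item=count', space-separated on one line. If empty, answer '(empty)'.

After 1 (gather 3 clay): clay=3
After 2 (gather 9 nickel): clay=3 nickel=9
After 3 (gather 1 clay): clay=4 nickel=9
After 4 (craft lever): clay=3 lever=1 nickel=6
After 5 (craft lever): clay=2 lever=2 nickel=3
After 6 (craft lever): clay=1 lever=3
After 7 (craft cart): cart=4 clay=1
After 8 (gather 3 nickel): cart=4 clay=1 nickel=3

Answer: cart=4 clay=1 nickel=3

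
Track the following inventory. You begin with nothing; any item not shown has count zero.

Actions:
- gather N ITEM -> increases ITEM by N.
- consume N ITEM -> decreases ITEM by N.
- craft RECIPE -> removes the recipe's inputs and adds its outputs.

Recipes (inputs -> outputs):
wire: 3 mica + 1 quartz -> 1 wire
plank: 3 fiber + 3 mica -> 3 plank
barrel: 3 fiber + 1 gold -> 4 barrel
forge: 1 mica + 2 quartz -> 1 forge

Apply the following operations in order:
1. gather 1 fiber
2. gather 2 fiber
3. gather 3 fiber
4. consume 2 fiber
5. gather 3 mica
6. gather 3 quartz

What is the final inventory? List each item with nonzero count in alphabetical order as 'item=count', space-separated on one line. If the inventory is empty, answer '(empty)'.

Answer: fiber=4 mica=3 quartz=3

Derivation:
After 1 (gather 1 fiber): fiber=1
After 2 (gather 2 fiber): fiber=3
After 3 (gather 3 fiber): fiber=6
After 4 (consume 2 fiber): fiber=4
After 5 (gather 3 mica): fiber=4 mica=3
After 6 (gather 3 quartz): fiber=4 mica=3 quartz=3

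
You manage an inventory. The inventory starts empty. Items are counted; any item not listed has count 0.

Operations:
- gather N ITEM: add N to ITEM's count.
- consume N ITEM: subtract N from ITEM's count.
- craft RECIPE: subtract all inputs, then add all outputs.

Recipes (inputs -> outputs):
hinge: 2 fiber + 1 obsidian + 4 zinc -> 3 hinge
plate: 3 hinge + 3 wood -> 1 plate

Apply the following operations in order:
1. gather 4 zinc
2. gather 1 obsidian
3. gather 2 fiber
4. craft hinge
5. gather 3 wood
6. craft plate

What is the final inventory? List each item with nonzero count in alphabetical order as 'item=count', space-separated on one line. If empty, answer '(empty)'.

After 1 (gather 4 zinc): zinc=4
After 2 (gather 1 obsidian): obsidian=1 zinc=4
After 3 (gather 2 fiber): fiber=2 obsidian=1 zinc=4
After 4 (craft hinge): hinge=3
After 5 (gather 3 wood): hinge=3 wood=3
After 6 (craft plate): plate=1

Answer: plate=1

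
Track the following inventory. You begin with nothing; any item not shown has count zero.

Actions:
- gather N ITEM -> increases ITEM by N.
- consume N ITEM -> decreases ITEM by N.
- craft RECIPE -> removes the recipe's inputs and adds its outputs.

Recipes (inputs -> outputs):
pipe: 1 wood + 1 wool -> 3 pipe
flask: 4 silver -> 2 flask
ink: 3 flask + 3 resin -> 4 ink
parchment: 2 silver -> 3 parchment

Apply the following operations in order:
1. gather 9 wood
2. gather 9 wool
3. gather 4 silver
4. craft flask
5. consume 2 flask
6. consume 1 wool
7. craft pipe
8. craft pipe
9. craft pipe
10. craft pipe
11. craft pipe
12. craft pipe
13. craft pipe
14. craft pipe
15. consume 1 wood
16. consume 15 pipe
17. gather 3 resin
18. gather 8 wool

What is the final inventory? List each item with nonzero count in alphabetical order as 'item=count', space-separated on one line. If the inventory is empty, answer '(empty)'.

After 1 (gather 9 wood): wood=9
After 2 (gather 9 wool): wood=9 wool=9
After 3 (gather 4 silver): silver=4 wood=9 wool=9
After 4 (craft flask): flask=2 wood=9 wool=9
After 5 (consume 2 flask): wood=9 wool=9
After 6 (consume 1 wool): wood=9 wool=8
After 7 (craft pipe): pipe=3 wood=8 wool=7
After 8 (craft pipe): pipe=6 wood=7 wool=6
After 9 (craft pipe): pipe=9 wood=6 wool=5
After 10 (craft pipe): pipe=12 wood=5 wool=4
After 11 (craft pipe): pipe=15 wood=4 wool=3
After 12 (craft pipe): pipe=18 wood=3 wool=2
After 13 (craft pipe): pipe=21 wood=2 wool=1
After 14 (craft pipe): pipe=24 wood=1
After 15 (consume 1 wood): pipe=24
After 16 (consume 15 pipe): pipe=9
After 17 (gather 3 resin): pipe=9 resin=3
After 18 (gather 8 wool): pipe=9 resin=3 wool=8

Answer: pipe=9 resin=3 wool=8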